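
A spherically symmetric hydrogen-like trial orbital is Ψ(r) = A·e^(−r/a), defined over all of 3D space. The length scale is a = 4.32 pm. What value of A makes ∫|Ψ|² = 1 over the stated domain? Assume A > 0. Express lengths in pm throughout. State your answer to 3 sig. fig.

A ≈ 0.0628 pm^(-3/2)

We need A² ∫|f|² 4πr² dr = 1, taking the integral from 0 to ∞.
Recall ∫₀^∞ r^m e^(−r/β) dr = m!·β^(m+1), the integral (without the A² prefactor) comes out to π·a^3.
Setting this equal to 1 gives A² = 1/(π·a^3).
Substituting a = 4.32 gives A² = 0.003948, so A = 0.06283.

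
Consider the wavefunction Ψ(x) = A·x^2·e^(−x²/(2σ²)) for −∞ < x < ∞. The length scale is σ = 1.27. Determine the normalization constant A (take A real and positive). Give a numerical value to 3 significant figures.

A ≈ 0.477

The normalization condition is ∫|Ψ|² dx = 1 from −∞ to ∞.
With ∫_{−∞}^{∞} x^(2m) e^(−αx²) dx = (2m−1)!!·√π / (2^m α^(m+1/2)), with Ψ = A·x^2·e^(−x²/(2σ²)), the integral evaluates to A²·[3·√(π)·σ^5/4].
Plugging in σ = 1.27 yields A = 0.4772.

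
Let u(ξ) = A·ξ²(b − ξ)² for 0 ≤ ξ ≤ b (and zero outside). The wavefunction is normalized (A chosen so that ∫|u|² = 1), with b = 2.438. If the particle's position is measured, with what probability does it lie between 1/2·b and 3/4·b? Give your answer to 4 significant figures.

P ≈ 0.4511

The probability is P = ∫ |u|² dξ over [1/2·b, 3/4·b].
With A² fixed by ∫|u|² = 1, i.e. A² = (b^9/630)^(−1), substitute and integrate.
In terms of t = ξ/b (A² and the length scale cancel between numerator and denominator), P = [∫_{1/2}^{3/4} t^4·(1 - t)^4 dt] / [∫_{0}^{1} t^4·(1 - t)^4 dt].
With ∫ t^4·(1 - t)^4 dt = t^5·(70·t^4 - 315·t^3 + 540·t^2 - 420·t + 126)/630 + C, the region integral is ≈ 0.000715988 and the full one is 1/630.
The result is P = 0.45107.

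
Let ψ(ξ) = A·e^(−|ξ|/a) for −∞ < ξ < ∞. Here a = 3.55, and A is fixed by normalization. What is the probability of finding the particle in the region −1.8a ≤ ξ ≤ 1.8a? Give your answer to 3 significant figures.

P ≈ 0.973

The probability is P = ∫ |ψ|² dξ over [−1.8a, 1.8a].
Since A² = 1/(a), this is the region integral divided by the full normalization integral.
Both integrals are even about ξ = 0, so only the ξ ≥ 0 halves are needed (the factors of 2 cancel). Let u = ξ/a; then A² and the length scale cancel, so P = ∫_{0}^{1.8} e^(-2·u) du ÷ ∫_{0}^{∞} e^(-2·u) du.
Using ∫ e^(-2·u) du = -e^(-2·u)/2, the numerator is 1/2 - e^(-18/5)/2 and the denominator is 1/2.
Taking the ratio, P = 0.9727.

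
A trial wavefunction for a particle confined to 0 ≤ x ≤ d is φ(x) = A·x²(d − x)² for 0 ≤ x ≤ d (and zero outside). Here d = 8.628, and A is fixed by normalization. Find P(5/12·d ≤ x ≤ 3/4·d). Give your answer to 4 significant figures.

P ≈ 0.6487

|φ|² is the probability density, so P = ∫_{5/12·d}^{3/4·d} |φ|² dx.
The normalization integral ∫|φ|²dx over the whole domain equals d^9/630·A², and A² cancels in the ratio.
Let u = x/d; then A² and the length scale cancel, so P = ∫_{5/12}^{3/4} u^4·(1 - u)^4 du ÷ ∫_{0}^{1} u^4·(1 - u)^4 du.
Using ∫ u^4·(1 - u)^4 du = u^5·(70·u^4 - 315·u^3 + 540·u^2 - 420·u + 126)/630, the numerator is ≈ 0.00102975 and the denominator is 1/630.
This works out to P = 0.64874.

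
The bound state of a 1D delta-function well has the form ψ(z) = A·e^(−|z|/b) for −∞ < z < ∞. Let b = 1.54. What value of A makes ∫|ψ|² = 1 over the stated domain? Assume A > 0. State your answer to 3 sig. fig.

We need A² ∫|f|² dz = 1, taking the integral from −∞ to ∞.
With ∫₀^∞ z^0 e^(−αz) dz = 0!/α^1, carrying out the integral gives A² · b.
Hence A² = 1/[b].
With b = 1.54: A² = 0.6494 and A = 0.8058.

A ≈ 0.806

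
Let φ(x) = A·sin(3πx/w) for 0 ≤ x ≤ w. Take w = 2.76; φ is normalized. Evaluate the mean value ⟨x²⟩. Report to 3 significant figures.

The expectation value is the |φ|²-weighted average of x^2: ∫ x^2|φ|² dx.
Since the A² factors cancel between numerator and denominator, ⟨x²⟩ = -w^2/(18·π^2) + w^2/3.
Putting w = 2.76 gives 2.496.

⟨x^2⟩ ≈ 2.50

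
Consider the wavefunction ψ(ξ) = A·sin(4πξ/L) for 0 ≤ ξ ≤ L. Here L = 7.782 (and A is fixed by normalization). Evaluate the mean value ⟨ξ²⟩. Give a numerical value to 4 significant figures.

⟨ξ^2⟩ ≈ 19.99

The expectation value is the |ψ|²-weighted average of ξ^2: ∫ ξ^2|ψ|² dξ.
Evaluating both integrals, ⟨ξ²⟩ = -L^2/(32·π^2) + L^2/3.
With L = 7.782, ⟨ξ^2⟩ = 19.995.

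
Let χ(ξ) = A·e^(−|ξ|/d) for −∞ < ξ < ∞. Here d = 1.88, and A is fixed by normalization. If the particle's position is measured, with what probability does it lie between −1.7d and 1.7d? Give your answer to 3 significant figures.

P ≈ 0.967

The probability is P = ∫ |χ|² dξ over [−1.7d, 1.7d].
With A² fixed by ∫|χ|² = 1, i.e. A² = (d)^(−1), substitute and integrate.
Both integrals are even about ξ = 0, so only the ξ ≥ 0 halves are needed (the factors of 2 cancel). In terms of u = ξ/d (A² and the length scale cancel between numerator and denominator), P = [∫_{0}^{1.7} e^(-2·u) du] / [∫_{0}^{∞} e^(-2·u) du].
Using ∫ e^(-2·u) du = -e^(-2·u)/2, the numerator is 1/2 - e^(-17/5)/2 and the denominator is 1/2.
Evaluating gives P = 0.9666.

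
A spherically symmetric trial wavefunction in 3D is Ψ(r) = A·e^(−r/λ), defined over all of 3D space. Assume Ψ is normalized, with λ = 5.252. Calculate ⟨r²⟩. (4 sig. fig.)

The expectation value is the |Ψ|²-weighted average of r^2: ∫ r^2|Ψ|² 4πr² dr.
With ∫₀^∞ r^4 e^(−αr) dr = 4!/α^5, the ratio of the moment integral to the normalization integral gives ⟨r²⟩ = 3·λ^2.
Putting λ = 5.252 gives 82.751.

⟨r^2⟩ ≈ 82.75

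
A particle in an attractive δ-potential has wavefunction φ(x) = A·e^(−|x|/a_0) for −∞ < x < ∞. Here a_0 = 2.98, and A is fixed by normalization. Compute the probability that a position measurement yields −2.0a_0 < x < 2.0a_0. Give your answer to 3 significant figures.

P = ∫_{−2.0a_0}^{2.0a_0} |φ(x)|² dx.
With A² fixed by ∫|φ|² = 1, i.e. A² = (a_0)^(−1), substitute and integrate.
By symmetry take twice the x ≥ 0 contribution in numerator and denominator; the 2's cancel. In terms of u = x/a_0 (A² and the length scale cancel between numerator and denominator), P = [∫_{0}^{2.0} e^(-2·u) du] / [∫_{0}^{∞} e^(-2·u) du].
An antiderivative of e^(-2·u) is -e^(-2·u)/2; evaluating from 0 to 2.0 gives 1/2 - e^(-4)/2, while the full integral is 1/2.
Evaluating gives P = 0.9817.

P ≈ 0.982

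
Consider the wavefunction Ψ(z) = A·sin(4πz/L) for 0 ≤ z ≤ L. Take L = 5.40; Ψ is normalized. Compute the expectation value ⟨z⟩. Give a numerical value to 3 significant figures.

⟨z⟩ ≈ 2.70

By definition ⟨z⟩ = ∫ z |Ψ(z)|² dz.
Evaluating both integrals, ⟨z⟩ = L/2.
Putting L = 5.40 gives 2.700.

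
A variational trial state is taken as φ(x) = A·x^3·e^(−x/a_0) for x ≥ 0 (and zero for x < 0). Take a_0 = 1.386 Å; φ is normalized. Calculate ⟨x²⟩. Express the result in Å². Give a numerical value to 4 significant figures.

⟨x²⟩ = ∫ x^2 |φ|² dx over the full domain.
Using ∫₀^∞ xⁿ e^(−αx) dx = n!/αⁿ⁺¹, evaluating both integrals, ⟨x²⟩ = 14·a_0^2.
With a_0 = 1.386, ⟨x^2⟩ = 26.894.

⟨x^2⟩ ≈ 26.89 Å^2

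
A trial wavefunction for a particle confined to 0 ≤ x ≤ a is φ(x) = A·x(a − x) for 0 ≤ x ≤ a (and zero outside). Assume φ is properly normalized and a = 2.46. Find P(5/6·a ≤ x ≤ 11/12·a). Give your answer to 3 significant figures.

|φ|² is the probability density, so P = ∫_{5/6·a}^{11/12·a} |φ|² dx.
Since A² = 1/(a^5/30), this is the region integral divided by the full normalization integral.
Let u = x/a; then A² and the length scale cancel, so P = ∫_{5/6}^{11/12} u^2·(1 - u)^2 du ÷ ∫_{0}^{1} u^2·(1 - u)^2 du.
Using ∫ u^2·(1 - u)^2 du = u^3·(6·u^2 - 15·u + 10)/30, the numerator is ≈ 0.0010135 and the denominator is 1/30.
The result is P = 0.03041.

P ≈ 0.0304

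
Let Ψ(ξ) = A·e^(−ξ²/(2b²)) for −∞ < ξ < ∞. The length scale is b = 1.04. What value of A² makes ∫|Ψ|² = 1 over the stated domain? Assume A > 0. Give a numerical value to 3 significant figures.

Require ∫ |Ψ|² dξ = 1 over the whole domain.
∫|Ψ|² dξ = A²·(√(π)·b).
So A² = (√(π)·b)^(−1).
Substituting b = 1.04 gives A² = 0.5425, so A = 0.7365.

A^2 ≈ 0.542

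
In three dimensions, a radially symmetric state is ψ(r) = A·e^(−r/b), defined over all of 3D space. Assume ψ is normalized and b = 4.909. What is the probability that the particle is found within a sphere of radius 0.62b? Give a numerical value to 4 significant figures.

Integrate the radial probability density 4πr²|ψ|² over r ≤ 0.62b.
A² is fixed by ∫₀^∞ 4πr²|ψ|² dr = 1, i.e. A² = (π·b^3)^(−1).
Substituting u = r/b, A², 4π and the length scale all cancel in the ratio: P = ∫_{0}^{0.62} u^2·e^(-2·u) du / ∫_{0}^{∞} u^2·e^(-2·u) du.
Using ∫ u^2·e^(-2·u) du = -(2·u^2 + 2·u + 1)·e^(-2·u)/4, the numerator is 1/4 - 3761·e^(-31/25)/5000 and the denominator is 1/4.
Taking the ratio yields P = 0.12930.

P ≈ 0.1293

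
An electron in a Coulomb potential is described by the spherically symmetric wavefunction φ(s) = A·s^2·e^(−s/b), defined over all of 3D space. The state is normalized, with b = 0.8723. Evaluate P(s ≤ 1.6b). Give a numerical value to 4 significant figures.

Integrate the radial probability density 4πs²|φ|² over s ≤ 1.6b.
The full normalization integral is A²·[45·π·b^7/2] = 1, fixing A².
In terms of u = s/b (A², 4π and the length scale all cancel between numerator and denominator), P = [∫_{0}^{1.6} u^6·e^(-2·u) du] / [∫_{0}^{∞} u^6·e^(-2·u) du].
With ∫ u^6·e^(-2·u) du = -(4·u^6 + 12·u^5 + 30·u^4 + 60·u^3 + 90·u^2 + 90·u + 45)·e^(-2·u)/8 + C, the region integral is ≈ 0.250982 and the full one is 45/8.
Taking the ratio yields P = 0.044619.

P ≈ 0.04462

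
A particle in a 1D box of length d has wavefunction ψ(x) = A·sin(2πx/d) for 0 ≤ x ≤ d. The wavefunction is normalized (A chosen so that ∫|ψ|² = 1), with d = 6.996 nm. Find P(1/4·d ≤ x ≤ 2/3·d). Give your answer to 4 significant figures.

|ψ|² is the probability density, so P = ∫_{1/4·d}^{2/3·d} |ψ|² dx.
The normalization integral ∫|ψ|²dx over the whole domain equals d/2·A², and A² cancels in the ratio.
Let u = x/d; then A² and the length scale cancel, so P = ∫_{1/4}^{2/3} sin(2·π·u)^2 du ÷ ∫_{0}^{1} sin(2·π·u)^2 du.
With ∫ sin(2·π·u)^2 du = u/2 - sin(4·π·u)/(8·π) + C, the region integral is -√(3)/(16·π) + 5/24 and the full one is 1/2.
Evaluating gives P = -√(3)/(8·π) + 5/12.

P ≈ 0.3478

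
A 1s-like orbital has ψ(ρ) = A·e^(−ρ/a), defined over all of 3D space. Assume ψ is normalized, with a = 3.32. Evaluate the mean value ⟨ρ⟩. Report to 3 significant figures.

⟨ρ⟩ ≈ 4.98

The expectation value is the |ψ|²-weighted average of ρ: ∫ ρ|ψ|² 4πρ² dρ.
Using ∫₀^∞ ρⁿ e^(−αρ) dρ = n!/αⁿ⁺¹, evaluating both integrals, ⟨ρ⟩ = 3·a/2.
With a = 3.32, ⟨ρ⟩ = 4.980.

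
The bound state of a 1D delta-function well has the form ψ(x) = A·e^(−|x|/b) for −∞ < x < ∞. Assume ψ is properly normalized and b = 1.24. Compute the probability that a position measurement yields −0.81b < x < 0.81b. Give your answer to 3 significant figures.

The probability is P = ∫ |ψ|² dx over [−0.81b, 0.81b].
The normalization integral ∫|ψ|²dx over the whole domain equals b·A², and A² cancels in the ratio.
Both integrals are even about x = 0, so only the x ≥ 0 halves are needed (the factors of 2 cancel). In terms of u = x/b (A² and the length scale cancel between numerator and denominator), P = [∫_{0}^{0.81} e^(-2·u) du] / [∫_{0}^{∞} e^(-2·u) du].
With ∫ e^(-2·u) du = -e^(-2·u)/2 + C, the region integral is 1/2 - e^(-81/50)/2 and the full one is 1/2.
Taking the ratio, P = 0.8021.

P ≈ 0.802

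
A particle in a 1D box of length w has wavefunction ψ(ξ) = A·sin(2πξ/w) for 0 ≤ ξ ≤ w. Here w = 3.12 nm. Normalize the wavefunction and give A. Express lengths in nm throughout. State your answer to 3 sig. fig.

A ≈ 0.801 nm^(-1/2)

Normalization requires ∫|ψ|² dξ = 1, integrated from 0 to w.
With ∫₀^w sin²(nπξ/w) dξ = w/2, with ψ = A·sin(2πξ/w), the integral evaluates to A²·[w/2].
Hence A² = 1/[w/2].
Plugging in w = 3.12 yields A = 0.8006.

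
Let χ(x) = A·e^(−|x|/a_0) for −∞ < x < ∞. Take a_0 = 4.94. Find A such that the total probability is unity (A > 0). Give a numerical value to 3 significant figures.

A ≈ 0.450

Normalization requires ∫|χ|² dx = 1, integrated from −∞ to ∞.
Recall ∫₀^∞ x^m e^(−x/β) dx = m!·β^(m+1), with χ = A·e^(−|x|/a_0), the integral evaluates to A²·[a_0].
Hence A² = 1/[a_0].
With a_0 = 4.94: A² = 0.2024 and A = 0.4499.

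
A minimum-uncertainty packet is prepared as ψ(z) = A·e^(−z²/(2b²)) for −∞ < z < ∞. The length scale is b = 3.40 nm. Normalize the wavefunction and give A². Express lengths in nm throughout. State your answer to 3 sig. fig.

A^2 ≈ 0.166 nm^(-1)

Normalization requires ∫|ψ|² dz = 1, integrated from −∞ to ∞.
With ∫_{−∞}^{∞} z^(2m) e^(−αz²) dz = (2m−1)!!·√π / (2^m α^(m+1/2)), the integral (without the A² prefactor) comes out to √(π)·b.
Setting this equal to 1 gives A² = 1/(√(π)·b).
Substituting b = 3.40 gives A² = 0.1659, so A = 0.4074.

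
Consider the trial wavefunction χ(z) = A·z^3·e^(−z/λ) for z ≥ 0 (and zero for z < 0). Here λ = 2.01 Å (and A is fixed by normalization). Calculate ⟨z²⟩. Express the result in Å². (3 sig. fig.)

⟨z²⟩ = ∫ z^2 |χ|² dz over the full domain.
Evaluating both integrals, ⟨z²⟩ = 14·λ^2.
With λ = 2.01, ⟨z^2⟩ = 56.56.

⟨z^2⟩ ≈ 56.6 Å^2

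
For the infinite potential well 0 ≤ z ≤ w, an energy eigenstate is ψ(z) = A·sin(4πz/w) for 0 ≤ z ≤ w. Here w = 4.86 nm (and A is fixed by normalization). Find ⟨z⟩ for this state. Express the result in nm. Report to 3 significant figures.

By definition ⟨z⟩ = ∫ z |ψ(z)|² dz.
Evaluating both integrals, ⟨z⟩ = w/2.
Putting w = 4.86 gives 2.430.

⟨z⟩ ≈ 2.43 nm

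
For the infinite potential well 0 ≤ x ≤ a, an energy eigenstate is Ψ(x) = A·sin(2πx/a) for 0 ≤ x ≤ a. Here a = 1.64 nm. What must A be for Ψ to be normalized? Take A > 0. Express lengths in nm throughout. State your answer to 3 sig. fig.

We need A² ∫|f|² dx = 1, taking the integral from 0 to a.
Carrying out the integral gives A² · a/2.
Setting this equal to 1 gives A² = 1/(a/2).
Substituting a = 1.64 gives A² = 1.220, so A = 1.104.

A ≈ 1.10 nm^(-1/2)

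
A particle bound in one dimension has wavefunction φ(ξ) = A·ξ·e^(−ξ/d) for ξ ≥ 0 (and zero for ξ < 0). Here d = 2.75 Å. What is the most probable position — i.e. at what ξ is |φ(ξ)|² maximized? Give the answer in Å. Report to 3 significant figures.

ξ ≈ 2.75 Å

The maximum of |φ(ξ)|² occurs where its derivative vanishes.
This gives ξ = d.
With d = 2.75, the most probable position is 2.750 Å.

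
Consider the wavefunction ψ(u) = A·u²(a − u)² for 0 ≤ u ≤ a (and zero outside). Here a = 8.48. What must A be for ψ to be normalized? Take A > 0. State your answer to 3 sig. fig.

Require ∫ |ψ|² du = 1 over the whole domain.
Carrying out the integral gives A² · a^9/630.
Setting this equal to 1 gives A² = 1/(a^9/630).
With a = 8.48: A² = 0.000002778 and A = 0.001667.

A ≈ 0.00167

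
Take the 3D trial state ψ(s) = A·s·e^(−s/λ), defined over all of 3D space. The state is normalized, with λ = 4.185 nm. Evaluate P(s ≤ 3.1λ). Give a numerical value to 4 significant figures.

P ≈ 0.7408

With dV = 4πs²ds, the probability is ∫|ψ|² dV over s ≤ 3.1λ.
Normalization gives A² = 1/(3·π·λ^5).
In terms of u = s/λ (A², 4π and the length scale all cancel between numerator and denominator), P = [∫_{0}^{3.1} u^4·e^(-2·u) du] / [∫_{0}^{∞} u^4·e^(-2·u) du].
Using ∫ u^4·e^(-2·u) du = -(u^4/2 + u^3 + 3·u^2/2 + 3·u/2 + 3/4)·e^(-2·u), the numerator is ≈ 0.555617 and the denominator is 3/4.
The region integral divided by the full integral gives P = 0.74082.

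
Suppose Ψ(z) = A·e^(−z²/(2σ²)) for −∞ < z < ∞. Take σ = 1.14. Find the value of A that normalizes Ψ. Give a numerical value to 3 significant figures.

A ≈ 0.703

We need A² ∫|f|² dz = 1, taking the integral from −∞ to ∞.
With ∫_{−∞}^{∞} z^(2m) e^(−αz²) dz = (2m−1)!!·√π / (2^m α^(m+1/2)), the integral (without the A² prefactor) comes out to √(π)·σ.
Setting this equal to 1 gives A² = 1/(√(π)·σ).
Plugging in σ = 1.14 yields A = 0.7035.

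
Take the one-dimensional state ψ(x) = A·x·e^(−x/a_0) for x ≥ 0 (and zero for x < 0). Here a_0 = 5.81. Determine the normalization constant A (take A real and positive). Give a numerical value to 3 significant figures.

A ≈ 0.143

Normalization requires ∫|ψ|² dx = 1, integrated from 0 to ∞.
Recall ∫₀^∞ x^m e^(−x/β) dx = m!·β^(m+1), with ψ = A·x·e^(−x/a_0), the integral evaluates to A²·[a_0^3/4].
So A² = (a_0^3/4)^(−1).
With a_0 = 5.81: A² = 0.02040 and A = 0.1428.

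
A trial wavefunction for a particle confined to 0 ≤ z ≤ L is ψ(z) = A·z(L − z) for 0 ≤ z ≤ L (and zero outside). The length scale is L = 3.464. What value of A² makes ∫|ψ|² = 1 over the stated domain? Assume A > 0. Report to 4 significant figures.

Normalization requires ∫|ψ|² dz = 1, integrated from 0 to L.
Expanding the polynomial and integrating term by term, ∫|ψ|² dz = A²·(L^5/30).
Setting this equal to 1 gives A² = 1/(L^5/30).
Substituting L = 3.464 gives A² = 0.060149, so A = 0.24525.

A^2 ≈ 0.06015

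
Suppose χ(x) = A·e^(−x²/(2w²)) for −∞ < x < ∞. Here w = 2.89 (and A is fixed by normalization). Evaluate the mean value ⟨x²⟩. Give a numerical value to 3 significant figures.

⟨x^2⟩ ≈ 4.18

⟨x²⟩ = ∫ x^2 |χ|² dx over the full domain.
Since the A² factors cancel between numerator and denominator, ⟨x²⟩ = w^2/2.
Putting w = 2.89 gives 4.176.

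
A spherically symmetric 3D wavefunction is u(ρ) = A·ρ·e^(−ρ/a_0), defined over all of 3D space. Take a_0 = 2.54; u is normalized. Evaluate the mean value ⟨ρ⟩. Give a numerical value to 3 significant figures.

⟨ρ⟩ = ∫ ρ |u|² 4πρ² dρ over the full domain.
Evaluating both integrals, ⟨ρ⟩ = 5·a_0/2.
With a_0 = 2.54, ⟨ρ⟩ = 6.350.

⟨ρ⟩ ≈ 6.35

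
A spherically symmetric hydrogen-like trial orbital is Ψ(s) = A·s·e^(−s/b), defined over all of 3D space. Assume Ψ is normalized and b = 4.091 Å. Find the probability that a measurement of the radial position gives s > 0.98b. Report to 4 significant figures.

P ≈ 0.9509

Integrate the radial probability density 4πs²|Ψ|² over s > 0.98b.
A² is fixed by ∫₀^∞ 4πs²|Ψ|² ds = 1, i.e. A² = (3·π·b^5)^(−1).
Substituting u = s/b, A², 4π and the length scale all cancel in the ratio: P = ∫_{0.98}^{∞} u^4·e^(-2·u) du / ∫_{0}^{∞} u^4·e^(-2·u) du.
Using ∫ u^4·e^(-2·u) du = -(u^4/2 + u^3 + 3·u^2/2 + 3·u/2 + 3/4)·e^(-2·u), the numerator is ≈ 0.713163 and the denominator is 3/4.
The region integral divided by the full integral gives P = 0.95088.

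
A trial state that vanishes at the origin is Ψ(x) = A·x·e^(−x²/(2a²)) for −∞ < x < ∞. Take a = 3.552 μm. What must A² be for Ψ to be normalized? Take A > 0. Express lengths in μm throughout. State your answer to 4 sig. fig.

Normalization requires ∫|Ψ|² dx = 1, integrated from −∞ to ∞.
Differentiating ∫e^(−αx²) dx = √(π/α) under α to get the higher moments, with Ψ = A·x·e^(−x²/(2a²)), the integral evaluates to A²·[√(π)·a^3/2].
With a = 3.552: A² = 0.025179 and A = 0.15868.

A^2 ≈ 0.02518 μm^(-3)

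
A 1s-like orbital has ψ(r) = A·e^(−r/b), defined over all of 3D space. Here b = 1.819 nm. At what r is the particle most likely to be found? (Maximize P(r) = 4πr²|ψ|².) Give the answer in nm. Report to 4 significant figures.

The maximum of P(r) = 4πr²|ψ|² occurs where its derivative vanishes.
This gives r = b.
With b = 1.819, the most probable radial distance is 1.8190 nm.

r ≈ 1.819 nm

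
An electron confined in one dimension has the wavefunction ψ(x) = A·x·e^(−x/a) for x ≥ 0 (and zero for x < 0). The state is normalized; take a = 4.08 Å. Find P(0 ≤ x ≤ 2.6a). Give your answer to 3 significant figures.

P ≈ 0.891

P = ∫_{0}^{2.6a} |ψ(x)|² dx.
With A² fixed by ∫|ψ|² = 1, i.e. A² = (a^3/4)^(−1), substitute and integrate.
Let u = x/a; then A² and the length scale cancel, so P = ∫_{0}^{2.6} u^2·e^(-2·u) du ÷ ∫_{0}^{∞} u^2·e^(-2·u) du.
An antiderivative of u^2·e^(-2·u) is -(2·u^2 + 2·u + 1)·e^(-2·u)/4; evaluating from 0 to 2.6 gives 1/4 - 493·e^(-26/5)/100, while the full integral is 1/4.
Evaluating gives P = 0.8912.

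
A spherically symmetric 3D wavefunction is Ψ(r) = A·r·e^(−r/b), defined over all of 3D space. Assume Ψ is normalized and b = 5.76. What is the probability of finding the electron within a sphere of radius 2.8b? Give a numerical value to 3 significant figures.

P ≈ 0.658

P = ∫ |Ψ|² 4πr² dr over r ≤ 2.8b.
The full normalization integral is A²·[3·π·b^5] = 1, fixing A².
Let u = r/b; then A², 4π and the length scale all cancel, so P = ∫_{0}^{2.8} u^4·e^(-2·u) du ÷ ∫_{0}^{∞} u^4·e^(-2·u) du.
An antiderivative of u^4·e^(-2·u) is -(u^4/2 + u^3 + 3·u^2/2 + 3·u/2 + 3/4)·e^(-2·u); evaluating from 0 to 2.8 gives ≈ 0.49339, while the full integral is 3/4.
This evaluates to P = 0.6578.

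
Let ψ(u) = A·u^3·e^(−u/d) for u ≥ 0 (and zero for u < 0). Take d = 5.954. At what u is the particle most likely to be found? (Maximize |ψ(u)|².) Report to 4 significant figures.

Set d/du [|ψ(u)|²] = 0 and solve for u > 0.
This gives u = 3·d.
With d = 5.954, the most probable position is 17.862.

u ≈ 17.86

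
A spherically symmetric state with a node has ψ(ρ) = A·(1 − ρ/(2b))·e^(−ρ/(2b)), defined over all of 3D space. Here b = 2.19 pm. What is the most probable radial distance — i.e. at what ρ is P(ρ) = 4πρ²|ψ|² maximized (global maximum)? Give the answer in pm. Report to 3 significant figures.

Set d/dρ [P(ρ) = 4πρ²|ψ|²] = 0 and solve for ρ > 0.
This gives ρ = b·(√(5) + 3).
With b = 2.19, the most probable radial distance is 11.47 pm.

ρ ≈ 11.5 pm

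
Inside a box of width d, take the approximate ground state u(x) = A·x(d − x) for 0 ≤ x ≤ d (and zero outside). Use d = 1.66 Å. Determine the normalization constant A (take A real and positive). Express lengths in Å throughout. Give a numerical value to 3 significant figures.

We need A² ∫|f|² dx = 1, taking the integral from 0 to d.
With u = A·x(d − x), the integral evaluates to A²·[d^5/30].
Plugging in d = 1.66 yields A = 1.543.

A ≈ 1.54 Å^(-5/2)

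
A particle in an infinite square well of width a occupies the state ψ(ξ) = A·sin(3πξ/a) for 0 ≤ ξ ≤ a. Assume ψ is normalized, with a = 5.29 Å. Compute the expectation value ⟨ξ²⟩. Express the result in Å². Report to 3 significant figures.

By definition ⟨ξ²⟩ = ∫ ξ^2 |ψ(ξ)|² dξ.
The ratio of the moment integral to the normalization integral gives ⟨ξ²⟩ = -a^2/(18·π^2) + a^2/3.
With a = 5.29, ⟨ξ^2⟩ = 9.171.

⟨ξ^2⟩ ≈ 9.17 Å^2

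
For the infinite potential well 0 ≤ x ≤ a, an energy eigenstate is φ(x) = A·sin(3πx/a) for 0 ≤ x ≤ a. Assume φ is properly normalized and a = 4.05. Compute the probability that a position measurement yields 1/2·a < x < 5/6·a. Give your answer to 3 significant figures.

The probability is P = ∫ |φ|² dx over [1/2·a, 5/6·a].
The normalization integral ∫|φ|²dx over the whole domain equals a/2·A², and A² cancels in the ratio.
Substituting u = x/a, A² and the length scale cancel in the ratio: P = ∫_{1/2}^{5/6} sin(3·π·u)^2 du / ∫_{0}^{1} sin(3·π·u)^2 du.
Using ∫ sin(3·π·u)^2 du = u/2 - sin(6·π·u)/(12·π), the numerator is 1/6 and the denominator is 1/2.
Taking the ratio, P = 1/3.

P ≈ 0.333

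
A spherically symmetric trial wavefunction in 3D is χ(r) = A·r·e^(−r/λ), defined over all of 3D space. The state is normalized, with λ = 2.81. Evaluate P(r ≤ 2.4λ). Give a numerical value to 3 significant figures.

P ≈ 0.524

P = ∫ |χ|² 4πr² dr over r ≤ 2.4λ.
Normalization gives A² = 1/(3·π·λ^5).
Substituting u = r/λ, A², 4π and the length scale all cancel in the ratio: P = ∫_{0}^{2.4} u^4·e^(-2·u) du / ∫_{0}^{∞} u^4·e^(-2·u) du.
An antiderivative of u^4·e^(-2·u) is -(u^4/2 + u^3 + 3·u^2/2 + 3·u/2 + 3/4)·e^(-2·u); evaluating from 0 to 2.4 gives ≈ 0.39281, while the full integral is 3/4.
The region integral divided by the full integral gives P = 0.5237.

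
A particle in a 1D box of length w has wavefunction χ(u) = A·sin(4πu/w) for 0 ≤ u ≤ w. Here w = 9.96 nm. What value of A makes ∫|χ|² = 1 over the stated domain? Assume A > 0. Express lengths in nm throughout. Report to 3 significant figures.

A ≈ 0.448 nm^(-1/2)

The normalization condition is ∫|χ|² du = 1 from 0 to w.
Using sin²θ = (1 − cos 2θ)/2, with χ = A·sin(4πu/w), the integral evaluates to A²·[w/2].
With w = 9.96: A² = 0.2008 and A = 0.4481.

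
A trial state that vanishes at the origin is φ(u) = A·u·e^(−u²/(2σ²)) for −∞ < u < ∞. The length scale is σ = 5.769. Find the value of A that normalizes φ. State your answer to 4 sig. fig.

Require ∫ |φ|² du = 1 over the whole domain.
With ∫_{−∞}^{∞} u^(2m) e^(−αu²) du = (2m−1)!!·√π / (2^m α^(m+1/2)), with φ = A·u·e^(−u²/(2σ²)), the integral evaluates to A²·[√(π)·σ^3/2].
Plugging in σ = 5.769 yields A = 0.076661.

A ≈ 0.07666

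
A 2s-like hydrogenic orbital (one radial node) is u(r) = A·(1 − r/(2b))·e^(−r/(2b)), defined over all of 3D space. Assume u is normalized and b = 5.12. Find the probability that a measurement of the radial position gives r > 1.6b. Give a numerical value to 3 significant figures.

P ≈ 0.949

P = ∫ |u|² 4πr² dr over r > 1.6b.
The full normalization integral is A²·[8·π·b^3] = 1, fixing A².
Let t = r/b; then A², 4π and the length scale all cancel, so P = ∫_{1.6}^{∞} t^2·(1 - t/2)^2·e^(-t) dt ÷ ∫_{0}^{∞} t^2·(1 - t/2)^2·e^(-t) dt.
With ∫ t^2·(1 - t/2)^2·e^(-t) dt = -(t^4/4 + t^2 + 2·t + 2)·e^(-t) + C, the region integral is 5874·e^(-8/5)/625 and the full one is 2.
Taking the ratio yields P = 0.9488.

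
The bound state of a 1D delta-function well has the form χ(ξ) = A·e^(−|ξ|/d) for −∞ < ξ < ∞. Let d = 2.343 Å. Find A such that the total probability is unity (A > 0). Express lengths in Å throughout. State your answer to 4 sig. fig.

Require ∫ |χ|² dξ = 1 over the whole domain.
With ∫₀^∞ ξ^0 e^(−αξ) dξ = 0!/α^1, ∫|χ|² dξ = A²·(d).
So A² = (d)^(−1).
Substituting d = 2.343 gives A² = 0.42680, so A = 0.65330.

A ≈ 0.6533 Å^(-1/2)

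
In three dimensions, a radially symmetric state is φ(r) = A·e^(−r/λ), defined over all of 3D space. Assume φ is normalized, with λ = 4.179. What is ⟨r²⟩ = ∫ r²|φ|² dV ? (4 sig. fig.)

⟨r^2⟩ ≈ 52.39

By definition ⟨r²⟩ = ∫ r^2 |φ(r)|² 4πr² dr.
With ∫₀^∞ r^4 e^(−αr) dr = 4!/α^5, since the A² factors cancel between numerator and denominator, ⟨r²⟩ = 3·λ^2.
With λ = 4.179, ⟨r^2⟩ = 52.392.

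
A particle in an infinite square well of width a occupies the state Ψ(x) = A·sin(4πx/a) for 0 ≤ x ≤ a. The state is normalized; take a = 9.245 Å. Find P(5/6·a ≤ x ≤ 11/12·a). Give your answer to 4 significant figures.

P = ∫_{5/6·a}^{11/12·a} |Ψ(x)|² dx.
With A² fixed by ∫|Ψ|² = 1, i.e. A² = (a/2)^(−1), substitute and integrate.
In terms of u = x/a (A² and the length scale cancel between numerator and denominator), P = [∫_{5/6}^{11/12} sin(4·π·u)^2 du] / [∫_{0}^{1} sin(4·π·u)^2 du].
Using ∫ sin(4·π·u)^2 du = u/2 - sin(4·π·u)·cos(4·π·u)/(8·π), the numerator is √(3)/(16·π) + 1/24 and the denominator is 1/2.
Taking the ratio, P = (√(3)/8 + π/12)/π.

P ≈ 0.1522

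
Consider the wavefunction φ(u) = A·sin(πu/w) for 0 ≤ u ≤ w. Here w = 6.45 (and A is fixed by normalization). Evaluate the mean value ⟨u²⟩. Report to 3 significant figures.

⟨u²⟩ = ∫ u^2 |φ|² du over the full domain.
The ratio of the moment integral to the normalization integral gives ⟨u²⟩ = -w^2/(2·π^2) + w^2/3.
With w = 6.45, ⟨u^2⟩ = 11.76.

⟨u^2⟩ ≈ 11.8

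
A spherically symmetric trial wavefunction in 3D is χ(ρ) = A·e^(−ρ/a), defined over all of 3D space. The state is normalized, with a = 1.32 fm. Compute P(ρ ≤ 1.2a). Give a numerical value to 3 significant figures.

P ≈ 0.430

P = ∫ |χ|² 4πρ² dρ over ρ ≤ 1.2a.
The full normalization integral is A²·[π·a^3] = 1, fixing A².
Substituting u = ρ/a, A², 4π and the length scale all cancel in the ratio: P = ∫_{0}^{1.2} u^2·e^(-2·u) du / ∫_{0}^{∞} u^2·e^(-2·u) du.
With ∫ u^2·e^(-2·u) du = -(2·u^2 + 2·u + 1)·e^(-2·u)/4 + C, the region integral is 1/4 - 157·e^(-12/5)/100 and the full one is 1/4.
The region integral divided by the full integral gives P = 0.4303.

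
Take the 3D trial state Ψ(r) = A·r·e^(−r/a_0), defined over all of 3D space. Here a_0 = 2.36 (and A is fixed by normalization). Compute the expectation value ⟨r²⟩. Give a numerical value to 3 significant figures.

⟨r^2⟩ ≈ 41.8

By definition ⟨r²⟩ = ∫ r^2 |Ψ(r)|² 4πr² dr.
The ratio of the moment integral to the normalization integral gives ⟨r²⟩ = 15·a_0^2/2.
Putting a_0 = 2.36 gives 41.77.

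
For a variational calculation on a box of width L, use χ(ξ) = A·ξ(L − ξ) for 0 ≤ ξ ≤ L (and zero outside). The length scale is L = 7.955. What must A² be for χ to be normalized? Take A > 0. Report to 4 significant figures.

Require ∫ |χ|² dξ = 1 over the whole domain.
Expanding the polynomial and integrating term by term, the integral (without the A² prefactor) comes out to L^5/30.
Hence A² = 1/[L^5/30].
Plugging in L = 7.955 yields A = 0.030687.

A^2 ≈ 0.0009417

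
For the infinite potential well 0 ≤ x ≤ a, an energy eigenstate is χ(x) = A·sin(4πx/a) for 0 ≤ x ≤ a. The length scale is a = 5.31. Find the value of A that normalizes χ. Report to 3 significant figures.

Require ∫ |χ|² dx = 1 over the whole domain.
With ∫₀^a sin²(nπx/a) dx = a/2, ∫|χ|² dx = A²·(a/2).
Plugging in a = 5.31 yields A = 0.6137.

A ≈ 0.614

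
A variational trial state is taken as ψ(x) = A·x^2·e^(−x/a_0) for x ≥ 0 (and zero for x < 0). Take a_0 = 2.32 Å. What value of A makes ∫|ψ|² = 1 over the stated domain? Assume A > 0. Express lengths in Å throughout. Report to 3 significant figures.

Normalization requires ∫|ψ|² dx = 1, integrated from 0 to ∞.
Recall ∫₀^∞ x^m e^(−x/β) dx = m!·β^(m+1), ∫|ψ|² dx = A²·(3·a_0^5/4).
Plugging in a_0 = 2.32 yields A = 0.1408.

A ≈ 0.141 Å^(-5/2)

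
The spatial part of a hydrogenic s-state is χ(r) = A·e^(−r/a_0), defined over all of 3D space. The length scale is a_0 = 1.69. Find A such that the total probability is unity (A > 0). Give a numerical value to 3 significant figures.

Require ∫ |χ|² 4πr² dr = 1 over the whole domain.
Carrying out the integral gives A² · π·a_0^3.
Setting this equal to 1 gives A² = 1/(π·a_0^3).
Plugging in a_0 = 1.69 yields A = 0.2568.

A ≈ 0.257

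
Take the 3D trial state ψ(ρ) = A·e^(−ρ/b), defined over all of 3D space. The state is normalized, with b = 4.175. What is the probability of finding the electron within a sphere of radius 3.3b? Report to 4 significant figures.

Integrate the radial probability density 4πρ²|ψ|² over ρ ≤ 3.3b.
A² is fixed by ∫₀^∞ 4πρ²|ψ|² dρ = 1, i.e. A² = (π·b^3)^(−1).
Let u = ρ/b; then A², 4π and the length scale all cancel, so P = ∫_{0}^{3.3} u^2·e^(-2·u) du ÷ ∫_{0}^{∞} u^2·e^(-2·u) du.
An antiderivative of u^2·e^(-2·u) is -(2·u^2 + 2·u + 1)·e^(-2·u)/4; evaluating from 0 to 3.3 gives 1/4 - 1469·e^(-33/5)/200, while the full integral is 1/4.
This evaluates to P = 0.96003.

P ≈ 0.9600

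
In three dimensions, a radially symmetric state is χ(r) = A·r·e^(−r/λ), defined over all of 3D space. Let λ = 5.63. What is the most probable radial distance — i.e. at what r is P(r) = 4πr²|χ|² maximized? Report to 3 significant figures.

r ≈ 11.3

Set d/dr [P(r) = 4πr²|χ|²] = 0 and solve for r > 0.
This gives r = 2·λ.
With λ = 5.63, the most probable radial distance is 11.26.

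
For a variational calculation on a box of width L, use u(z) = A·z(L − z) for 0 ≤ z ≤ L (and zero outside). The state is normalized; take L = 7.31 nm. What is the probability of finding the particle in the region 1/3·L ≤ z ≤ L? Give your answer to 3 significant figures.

P ≈ 0.790

The probability is P = ∫ |u|² dz over [1/3·L, L].
With A² fixed by ∫|u|² = 1, i.e. A² = (L^5/30)^(−1), substitute and integrate.
Substituting t = z/L, A² and the length scale cancel in the ratio: P = ∫_{1/3}^{1} t^2·(1 - t)^2 dt / ∫_{0}^{1} t^2·(1 - t)^2 dt.
Using ∫ t^2·(1 - t)^2 dt = t^3·(6·t^2 - 15·t + 10)/30, the numerator is 32/1215 and the denominator is 1/30.
The result is P = 64/81.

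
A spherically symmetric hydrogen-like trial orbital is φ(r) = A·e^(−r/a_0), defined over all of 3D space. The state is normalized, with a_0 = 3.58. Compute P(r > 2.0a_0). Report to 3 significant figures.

Integrate the radial probability density 4πr²|φ|² over r > 2.0a_0.
A² is fixed by ∫₀^∞ 4πr²|φ|² dr = 1, i.e. A² = (π·a_0^3)^(−1).
Substituting u = r/a_0, A², 4π and the length scale all cancel in the ratio: P = ∫_{2.0}^{∞} u^2·e^(-2·u) du / ∫_{0}^{∞} u^2·e^(-2·u) du.
With ∫ u^2·e^(-2·u) du = -(2·u^2 + 2·u + 1)·e^(-2·u)/4 + C, the region integral is 13·e^(-4)/4 and the full one is 1/4.
Taking the ratio yields P = 0.2381.

P ≈ 0.238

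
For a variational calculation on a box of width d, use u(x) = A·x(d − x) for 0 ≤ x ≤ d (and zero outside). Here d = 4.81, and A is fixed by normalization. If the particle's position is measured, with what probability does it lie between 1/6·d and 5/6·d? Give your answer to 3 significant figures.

The probability is P = ∫ |u|² dx over [1/6·d, 5/6·d].
The normalization integral ∫|u|²dx over the whole domain equals d^5/30·A², and A² cancels in the ratio.
In terms of t = x/d (A² and the length scale cancel between numerator and denominator), P = [∫_{1/6}^{5/6} t^2·(1 - t)^2 dt] / [∫_{0}^{1} t^2·(1 - t)^2 dt].
An antiderivative of t^2·(1 - t)^2 is t^3·(6·t^2 - 15·t + 10)/30; evaluating from 1/6 to 5/6 gives 301/9720, while the full integral is 1/30.
The result is P = 301/324.

P ≈ 0.929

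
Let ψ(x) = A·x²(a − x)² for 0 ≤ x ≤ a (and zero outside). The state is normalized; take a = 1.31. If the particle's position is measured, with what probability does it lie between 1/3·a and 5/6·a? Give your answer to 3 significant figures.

P ≈ 0.846

P = ∫_{1/3·a}^{5/6·a} |ψ(x)|² dx.
With A² fixed by ∫|ψ|² = 1, i.e. A² = (a^9/630)^(−1), substitute and integrate.
Substituting u = x/a, A² and the length scale cancel in the ratio: P = ∫_{1/3}^{5/6} u^4·(1 - u)^4 du / ∫_{0}^{1} u^4·(1 - u)^4 du.
With ∫ u^4·(1 - u)^4 du = u^5·(70·u^4 - 315·u^3 + 540·u^2 - 420·u + 126)/630 + C, the region integral is ≈ 0.0013432 and the full one is 1/630.
This works out to P = 0.8462.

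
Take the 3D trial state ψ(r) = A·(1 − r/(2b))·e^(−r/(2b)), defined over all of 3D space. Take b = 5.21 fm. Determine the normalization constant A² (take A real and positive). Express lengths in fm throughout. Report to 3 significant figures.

The normalization condition is ∫|ψ|² 4πr² dr = 1 from 0 to ∞.
Using ∫₀^∞ rⁿ e^(−αr) dr = n!/αⁿ⁺¹, ∫|ψ|² 4πr² dr = A²·(8·π·b^3).
Substituting b = 5.21 gives A² = 0.0002814, so A = 0.01677.

A^2 ≈ 0.000281 fm^(-3)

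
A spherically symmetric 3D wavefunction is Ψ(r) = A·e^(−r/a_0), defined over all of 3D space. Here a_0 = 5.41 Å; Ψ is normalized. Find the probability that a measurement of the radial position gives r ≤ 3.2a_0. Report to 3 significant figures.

P ≈ 0.954

Integrate the radial probability density 4πr²|Ψ|² over r ≤ 3.2a_0.
The full normalization integral is A²·[π·a_0^3] = 1, fixing A².
Substituting u = r/a_0, A², 4π and the length scale all cancel in the ratio: P = ∫_{0}^{3.2} u^2·e^(-2·u) du / ∫_{0}^{∞} u^2·e^(-2·u) du.
Using ∫ u^2·e^(-2·u) du = -(2·u^2 + 2·u + 1)·e^(-2·u)/4, the numerator is 1/4 - 697·e^(-32/5)/100 and the denominator is 1/4.
Taking the ratio yields P = 0.9537.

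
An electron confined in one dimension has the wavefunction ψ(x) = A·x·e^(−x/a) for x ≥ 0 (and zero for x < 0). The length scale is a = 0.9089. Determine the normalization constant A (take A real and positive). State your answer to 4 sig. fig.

A ≈ 2.308

Require ∫ |ψ|² dx = 1 over the whole domain.
With ∫₀^∞ x^2 e^(−αx) dx = 2!/α^3, ∫|ψ|² dx = A²·(a^3/4).
So A² = (a^3/4)^(−1).
Plugging in a = 0.9089 yields A = 2.3081.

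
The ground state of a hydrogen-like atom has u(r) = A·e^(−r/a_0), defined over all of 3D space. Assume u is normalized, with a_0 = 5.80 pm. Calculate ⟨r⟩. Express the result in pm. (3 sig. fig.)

⟨r⟩ ≈ 8.70 pm

By definition ⟨r⟩ = ∫ r |u(r)|² 4πr² dr.
Since the A² factors cancel between numerator and denominator, ⟨r⟩ = 3·a_0/2.
Putting a_0 = 5.80 gives 8.700.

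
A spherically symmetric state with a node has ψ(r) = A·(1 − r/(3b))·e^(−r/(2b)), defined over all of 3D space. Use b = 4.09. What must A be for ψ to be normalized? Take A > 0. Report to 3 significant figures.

The normalization condition is ∫|ψ|² 4πr² dr = 1 from 0 to ∞.
In 3D with spherical symmetry the volume element is 4πr² dr.
Using ∫₀^∞ rⁿ e^(−αr) dr = n!/αⁿ⁺¹, ∫|ψ|² 4πr² dr = A²·(8·π·b^3/3).
Setting this equal to 1 gives A² = 1/(8·π·b^3/3).
With b = 4.09: A² = 0.001745 and A = 0.04177.

A ≈ 0.0418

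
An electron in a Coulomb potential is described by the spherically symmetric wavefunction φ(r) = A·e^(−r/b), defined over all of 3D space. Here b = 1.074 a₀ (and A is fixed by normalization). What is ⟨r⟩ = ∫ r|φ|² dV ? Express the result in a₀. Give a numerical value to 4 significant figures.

By definition ⟨r⟩ = ∫ r |φ(r)|² 4πr² dr.
Using ∫₀^∞ rⁿ e^(−αr) dr = n!/αⁿ⁺¹, evaluating both integrals, ⟨r⟩ = 3·b/2.
With b = 1.074, ⟨r⟩ = 1.6110.

⟨r⟩ ≈ 1.611 a₀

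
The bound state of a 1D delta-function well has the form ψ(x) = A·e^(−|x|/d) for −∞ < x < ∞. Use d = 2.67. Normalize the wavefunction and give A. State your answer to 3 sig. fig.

A ≈ 0.612

Require ∫ |ψ|² dx = 1 over the whole domain.
Recall ∫₀^∞ x^m e^(−x/β) dx = m!·β^(m+1), the integral (without the A² prefactor) comes out to d.
Substituting d = 2.67 gives A² = 0.3745, so A = 0.6120.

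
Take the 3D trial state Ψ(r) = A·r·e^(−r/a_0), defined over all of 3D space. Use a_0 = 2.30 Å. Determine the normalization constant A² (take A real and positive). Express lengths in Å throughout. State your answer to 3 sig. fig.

Require ∫ |Ψ|² 4πr² dr = 1 over the whole domain.
(Spherical symmetry: dV = 4πr² dr.)
With Ψ = A·r·e^(−r/a_0), the integral evaluates to A²·[3·π·a_0^5].
So A² = (3·π·a_0^5)^(−1).
Substituting a_0 = 2.30 gives A² = 0.001649, so A = 0.04060.

A^2 ≈ 0.00165 Å^(-5)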